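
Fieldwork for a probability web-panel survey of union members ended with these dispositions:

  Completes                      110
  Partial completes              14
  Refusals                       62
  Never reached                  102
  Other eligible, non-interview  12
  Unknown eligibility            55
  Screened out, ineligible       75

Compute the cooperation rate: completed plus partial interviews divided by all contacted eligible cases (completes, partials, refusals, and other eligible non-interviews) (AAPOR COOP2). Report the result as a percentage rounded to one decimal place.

Numerator: 110 + 14 = 124
Base: 110 + 14 + 62 + 12 = 198
COOP2 = 124 / 198 = 0.6263

62.6%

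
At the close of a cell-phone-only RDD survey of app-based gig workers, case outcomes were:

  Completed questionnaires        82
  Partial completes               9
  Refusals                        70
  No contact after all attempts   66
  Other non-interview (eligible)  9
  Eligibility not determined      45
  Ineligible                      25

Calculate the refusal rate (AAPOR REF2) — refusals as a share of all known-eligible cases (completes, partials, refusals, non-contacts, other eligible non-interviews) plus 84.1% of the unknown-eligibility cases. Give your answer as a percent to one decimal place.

Top → 70
Known eligible → 82 + 9 + 70 + 66 + 9 = 236
Eligible share of unknowns → 0.8410 × 45 = 37.84
Denominator → 236 + 37.84 = 273.84
REF2 = 70 / 273.84 = 0.2556

25.6%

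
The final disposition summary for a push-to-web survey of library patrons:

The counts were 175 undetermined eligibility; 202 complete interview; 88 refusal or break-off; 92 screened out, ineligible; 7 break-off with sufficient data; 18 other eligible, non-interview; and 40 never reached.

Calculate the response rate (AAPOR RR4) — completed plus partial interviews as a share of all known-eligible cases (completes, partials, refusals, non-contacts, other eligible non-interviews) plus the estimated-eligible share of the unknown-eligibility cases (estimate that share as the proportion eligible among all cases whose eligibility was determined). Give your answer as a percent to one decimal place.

Num: 202 + 7 = 209
Eligible (known): 202 + 7 + 88 + 40 + 18 = 355
e = 355 / (355 + 92) = 355 / 447 = 0.7942
Eligible share of unknowns: 0.7942 × 175 = 138.99
Denominator: 355 + 138.99 = 493.99
RR4 = 209 / 493.99 = 0.4231

42.3%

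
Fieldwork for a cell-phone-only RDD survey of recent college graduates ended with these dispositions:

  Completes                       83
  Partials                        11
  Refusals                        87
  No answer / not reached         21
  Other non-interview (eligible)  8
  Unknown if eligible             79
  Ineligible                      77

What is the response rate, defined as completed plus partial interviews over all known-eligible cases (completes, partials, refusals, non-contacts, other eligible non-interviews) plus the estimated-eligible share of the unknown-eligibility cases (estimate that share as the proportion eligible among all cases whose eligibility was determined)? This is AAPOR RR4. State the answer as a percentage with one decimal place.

Top = 83 + 11 = 94
Eligible (known) = 83 + 11 + 87 + 21 + 8 = 210
e = 210 / (210 + 77) = 210 / 287 = 0.7317
Estimated eligible among unknowns = 0.7317 × 79 = 57.80
Base = 210 + 57.80 = 267.80
RR4 = 94 / 267.80 = 0.3510

35.1%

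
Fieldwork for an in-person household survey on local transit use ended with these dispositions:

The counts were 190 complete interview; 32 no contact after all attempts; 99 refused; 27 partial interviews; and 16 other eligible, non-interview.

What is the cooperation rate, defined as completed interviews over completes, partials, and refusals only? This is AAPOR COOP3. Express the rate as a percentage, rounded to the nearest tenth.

60.1%

Numerator: 190
Denominator: 190 + 27 + 99 = 316
COOP3 = 190 / 316 = 0.6013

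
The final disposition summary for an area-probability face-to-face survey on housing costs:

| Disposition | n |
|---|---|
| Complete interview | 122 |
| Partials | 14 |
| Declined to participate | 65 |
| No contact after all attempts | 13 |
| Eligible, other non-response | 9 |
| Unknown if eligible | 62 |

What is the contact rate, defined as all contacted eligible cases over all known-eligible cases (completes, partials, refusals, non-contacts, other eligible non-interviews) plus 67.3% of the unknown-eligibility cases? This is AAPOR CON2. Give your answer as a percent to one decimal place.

79.3%

Numerator: 122 + 14 + 65 + 9 = 210
Known eligible: 122 + 14 + 65 + 13 + 9 = 223
Eligible share of unknowns: 0.6730 × 62 = 41.73
Denominator: 223 + 41.73 = 264.73
CON2 = 210 / 264.73 = 0.7933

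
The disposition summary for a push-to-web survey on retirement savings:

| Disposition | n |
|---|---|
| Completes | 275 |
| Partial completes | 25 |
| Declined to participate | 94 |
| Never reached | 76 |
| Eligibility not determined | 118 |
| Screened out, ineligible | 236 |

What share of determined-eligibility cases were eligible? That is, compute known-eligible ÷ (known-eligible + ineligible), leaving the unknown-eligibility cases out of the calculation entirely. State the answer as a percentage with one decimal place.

66.6%

Determined eligible: 275 + 25 + 94 + 76 = 470
e = 470 / (470 + 236) = 470 / 706 = 0.6657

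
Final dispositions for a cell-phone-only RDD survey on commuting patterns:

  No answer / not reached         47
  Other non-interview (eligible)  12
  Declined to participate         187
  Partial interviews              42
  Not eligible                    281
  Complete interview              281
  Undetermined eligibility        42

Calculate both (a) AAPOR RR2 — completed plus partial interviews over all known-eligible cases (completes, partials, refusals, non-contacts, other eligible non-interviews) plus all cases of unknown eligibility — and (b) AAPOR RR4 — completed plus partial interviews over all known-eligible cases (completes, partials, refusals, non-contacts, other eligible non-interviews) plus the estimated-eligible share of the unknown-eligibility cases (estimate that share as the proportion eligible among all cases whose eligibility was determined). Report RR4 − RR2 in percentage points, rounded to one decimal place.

Num = 281 + 42 = 323
Denominator = 281 + 42 + 187 + 47 + 12 + 42 = 611
RR2 = 323 / 611 = 0.5286
Known eligible = 281 + 42 + 187 + 47 + 12 = 569
e = 569 / (569 + 281) = 569 / 850 = 0.6694
Estimated eligible among unknowns = 0.6694 × 42 = 28.11
Denominator = 569 + 28.11 = 597.11
RR4 = 323 / 597.11 = 0.5409
Difference = 54.09 − 52.86 = 1.23 percentage points

1.2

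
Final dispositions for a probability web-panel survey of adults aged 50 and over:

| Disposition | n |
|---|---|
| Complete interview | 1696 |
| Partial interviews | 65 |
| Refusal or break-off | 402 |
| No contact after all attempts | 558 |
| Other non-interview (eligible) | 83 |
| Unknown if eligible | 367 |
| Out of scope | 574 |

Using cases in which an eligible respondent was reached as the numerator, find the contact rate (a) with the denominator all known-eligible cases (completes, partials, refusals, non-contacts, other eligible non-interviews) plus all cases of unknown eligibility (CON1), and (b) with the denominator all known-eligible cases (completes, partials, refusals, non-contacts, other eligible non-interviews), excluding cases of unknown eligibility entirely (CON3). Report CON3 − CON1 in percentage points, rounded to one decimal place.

Top: 1696 + 65 + 402 + 83 = 2246
Base: 1696 + 65 + 402 + 558 + 83 + 367 = 3171
CON1 = 2246 / 3171 = 0.7083
Base: 1696 + 65 + 402 + 558 + 83 = 2804
CON3 = 2246 / 2804 = 0.8010
Difference = 80.10 − 70.83 = 9.27 percentage points

9.3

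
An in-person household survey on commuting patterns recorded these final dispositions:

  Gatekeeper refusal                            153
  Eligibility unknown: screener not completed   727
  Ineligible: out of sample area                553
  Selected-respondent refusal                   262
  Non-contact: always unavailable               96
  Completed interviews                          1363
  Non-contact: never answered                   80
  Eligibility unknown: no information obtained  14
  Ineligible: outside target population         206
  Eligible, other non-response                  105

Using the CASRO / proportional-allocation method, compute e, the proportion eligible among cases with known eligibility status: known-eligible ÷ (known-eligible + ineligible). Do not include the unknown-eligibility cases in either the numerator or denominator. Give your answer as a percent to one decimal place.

Refused = 153 + 262 = 415
No contact after all attempts = 80 + 96 = 176
Unknown eligibility = 727 + 14 = 741
Screened out, ineligible = 206 + 553 = 759
Eligible (known): 1363 + 415 + 176 + 105 = 2059
e = 2059 / (2059 + 759) = 2059 / 2818 = 0.7307

73.1%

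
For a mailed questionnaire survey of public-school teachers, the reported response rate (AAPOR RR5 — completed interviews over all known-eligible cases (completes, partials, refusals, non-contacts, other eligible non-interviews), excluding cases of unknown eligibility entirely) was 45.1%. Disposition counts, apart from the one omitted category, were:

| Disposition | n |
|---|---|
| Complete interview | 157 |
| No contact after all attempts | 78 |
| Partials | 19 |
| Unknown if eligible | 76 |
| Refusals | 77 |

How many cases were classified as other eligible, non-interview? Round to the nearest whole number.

17

RR5 = 157 / D = 0.451
D = 157 / 0.451 = 348.1
Remaining denominator categories sum to 331
other eligible, non-interview = 348.1 − 331 ≈ 17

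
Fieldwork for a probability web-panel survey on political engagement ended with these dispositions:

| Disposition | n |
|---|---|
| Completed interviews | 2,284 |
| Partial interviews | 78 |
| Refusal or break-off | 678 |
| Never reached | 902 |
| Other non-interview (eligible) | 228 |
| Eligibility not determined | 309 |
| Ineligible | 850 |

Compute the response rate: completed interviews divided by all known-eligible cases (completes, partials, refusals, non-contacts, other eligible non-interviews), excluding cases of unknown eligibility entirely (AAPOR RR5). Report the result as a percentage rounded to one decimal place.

Num: 2284
Denominator: 2284 + 78 + 678 + 902 + 228 = 4170
RR5 = 2284 / 4170 = 0.5477

54.8%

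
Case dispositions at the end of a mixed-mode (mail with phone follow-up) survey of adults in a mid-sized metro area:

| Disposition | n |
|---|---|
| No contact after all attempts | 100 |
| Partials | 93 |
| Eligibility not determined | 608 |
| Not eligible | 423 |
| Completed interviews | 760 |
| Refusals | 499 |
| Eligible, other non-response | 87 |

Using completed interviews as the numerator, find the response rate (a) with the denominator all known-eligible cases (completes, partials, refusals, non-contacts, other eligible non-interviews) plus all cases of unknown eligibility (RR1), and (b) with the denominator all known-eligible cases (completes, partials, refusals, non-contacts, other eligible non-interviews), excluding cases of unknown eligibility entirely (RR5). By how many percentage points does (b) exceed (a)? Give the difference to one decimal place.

14.0

Top: 760
Denom: 760 + 93 + 499 + 100 + 87 + 608 = 2147
RR1 = 760 / 2147 = 0.3540
Denom: 760 + 93 + 499 + 100 + 87 = 1539
RR5 = 760 / 1539 = 0.4938
Difference = 49.38 − 35.40 = 13.98 percentage points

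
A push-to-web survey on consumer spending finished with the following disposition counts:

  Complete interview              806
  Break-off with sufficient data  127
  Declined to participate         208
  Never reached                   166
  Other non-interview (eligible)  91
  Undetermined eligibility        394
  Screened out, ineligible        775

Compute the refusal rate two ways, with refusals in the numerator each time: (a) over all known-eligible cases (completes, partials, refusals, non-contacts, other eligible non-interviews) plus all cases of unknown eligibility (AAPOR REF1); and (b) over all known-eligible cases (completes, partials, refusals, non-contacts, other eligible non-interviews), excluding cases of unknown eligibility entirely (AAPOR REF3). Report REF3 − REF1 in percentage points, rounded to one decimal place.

Numerator = 208
Denominator = 806 + 127 + 208 + 166 + 91 + 394 = 1792
REF1 = 208 / 1792 = 0.1161
Denominator = 806 + 127 + 208 + 166 + 91 = 1398
REF3 = 208 / 1398 = 0.1488
Difference = 14.88 − 11.61 = 3.27 percentage points

3.3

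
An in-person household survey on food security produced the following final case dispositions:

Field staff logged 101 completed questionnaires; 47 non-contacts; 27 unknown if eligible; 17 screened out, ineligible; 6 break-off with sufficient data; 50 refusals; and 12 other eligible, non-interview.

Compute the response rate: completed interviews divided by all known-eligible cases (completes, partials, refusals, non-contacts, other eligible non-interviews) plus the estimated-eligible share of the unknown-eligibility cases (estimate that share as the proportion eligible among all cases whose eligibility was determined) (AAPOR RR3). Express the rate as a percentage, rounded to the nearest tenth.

Num = 101
Determined eligible = 101 + 6 + 50 + 47 + 12 = 216
e = 216 / (216 + 17) = 216 / 233 = 0.9270
Eligible share of unknowns = 0.9270 × 27 = 25.03
Denom = 216 + 25.03 = 241.03
RR3 = 101 / 241.03 = 0.4190

41.9%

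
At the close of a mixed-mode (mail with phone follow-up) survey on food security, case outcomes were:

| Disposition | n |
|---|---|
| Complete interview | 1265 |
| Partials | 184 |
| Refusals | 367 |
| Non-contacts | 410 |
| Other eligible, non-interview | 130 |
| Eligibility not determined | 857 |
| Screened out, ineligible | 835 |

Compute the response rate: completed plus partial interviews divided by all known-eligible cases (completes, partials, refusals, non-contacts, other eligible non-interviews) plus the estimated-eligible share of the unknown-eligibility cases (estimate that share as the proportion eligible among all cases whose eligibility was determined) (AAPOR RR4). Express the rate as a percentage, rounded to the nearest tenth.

48.5%

Top = 1265 + 184 = 1449
Eligible (known) = 1265 + 184 + 367 + 410 + 130 = 2356
e = 2356 / (2356 + 835) = 2356 / 3191 = 0.7383
e × U = 0.7383 × 857 = 632.72
Denom = 2356 + 632.72 = 2988.72
RR4 = 1449 / 2988.72 = 0.4848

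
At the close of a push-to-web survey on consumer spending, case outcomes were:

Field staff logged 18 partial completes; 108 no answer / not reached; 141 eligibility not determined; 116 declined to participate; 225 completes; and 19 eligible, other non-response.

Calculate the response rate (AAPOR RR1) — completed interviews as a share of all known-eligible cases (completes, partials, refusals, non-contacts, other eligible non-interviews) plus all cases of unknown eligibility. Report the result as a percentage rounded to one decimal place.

Num → 225
Denom → 225 + 18 + 116 + 108 + 19 + 141 = 627
RR1 = 225 / 627 = 0.3589

35.9%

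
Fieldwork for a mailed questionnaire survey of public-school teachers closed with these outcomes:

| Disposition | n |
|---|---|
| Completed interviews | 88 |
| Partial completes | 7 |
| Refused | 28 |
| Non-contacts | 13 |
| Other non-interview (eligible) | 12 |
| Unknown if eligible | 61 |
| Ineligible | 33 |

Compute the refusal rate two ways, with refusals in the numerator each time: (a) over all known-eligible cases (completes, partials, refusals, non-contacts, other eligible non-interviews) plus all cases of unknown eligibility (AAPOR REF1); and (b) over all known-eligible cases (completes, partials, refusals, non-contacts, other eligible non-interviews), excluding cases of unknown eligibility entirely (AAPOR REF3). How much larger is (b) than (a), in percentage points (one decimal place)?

5.5

Top: 28
Base: 88 + 7 + 28 + 13 + 12 + 61 = 209
REF1 = 28 / 209 = 0.1340
Base: 88 + 7 + 28 + 13 + 12 = 148
REF3 = 28 / 148 = 0.1892
Difference = 18.92 − 13.40 = 5.52 percentage points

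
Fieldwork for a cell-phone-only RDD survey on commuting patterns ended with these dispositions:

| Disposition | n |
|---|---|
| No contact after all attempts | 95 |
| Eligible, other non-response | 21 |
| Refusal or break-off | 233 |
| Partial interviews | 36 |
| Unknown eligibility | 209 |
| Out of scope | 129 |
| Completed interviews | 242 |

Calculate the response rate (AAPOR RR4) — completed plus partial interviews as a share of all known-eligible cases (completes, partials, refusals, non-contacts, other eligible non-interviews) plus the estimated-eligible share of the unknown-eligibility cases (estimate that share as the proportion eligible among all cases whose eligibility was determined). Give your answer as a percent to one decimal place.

34.7%

Top → 242 + 36 = 278
Determined eligible → 242 + 36 + 233 + 95 + 21 = 627
e = 627 / (627 + 129) = 627 / 756 = 0.8294
e × U → 0.8294 × 209 = 173.34
Denominator → 627 + 173.34 = 800.34
RR4 = 278 / 800.34 = 0.3474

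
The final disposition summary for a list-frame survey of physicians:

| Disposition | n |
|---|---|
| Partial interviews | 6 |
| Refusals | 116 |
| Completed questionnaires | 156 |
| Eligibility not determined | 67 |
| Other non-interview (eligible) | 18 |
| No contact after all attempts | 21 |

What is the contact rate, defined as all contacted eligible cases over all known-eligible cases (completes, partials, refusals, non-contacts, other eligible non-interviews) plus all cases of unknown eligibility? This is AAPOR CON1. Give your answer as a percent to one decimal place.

Top → 156 + 6 + 116 + 18 = 296
Base → 156 + 6 + 116 + 21 + 18 + 67 = 384
CON1 = 296 / 384 = 0.7708

77.1%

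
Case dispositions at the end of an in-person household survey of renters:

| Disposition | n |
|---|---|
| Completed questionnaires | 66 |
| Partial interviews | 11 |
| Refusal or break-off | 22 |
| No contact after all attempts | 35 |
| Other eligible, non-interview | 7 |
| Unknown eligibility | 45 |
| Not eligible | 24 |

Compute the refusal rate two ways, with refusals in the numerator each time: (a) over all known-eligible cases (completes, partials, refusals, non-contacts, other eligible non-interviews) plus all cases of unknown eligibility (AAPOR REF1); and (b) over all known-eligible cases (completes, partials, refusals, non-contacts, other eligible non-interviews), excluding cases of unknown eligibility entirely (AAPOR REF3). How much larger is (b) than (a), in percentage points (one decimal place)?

Numerator → 22
Denominator → 66 + 11 + 22 + 35 + 7 + 45 = 186
REF1 = 22 / 186 = 0.1183
Denominator → 66 + 11 + 22 + 35 + 7 = 141
REF3 = 22 / 141 = 0.1560
Difference = 15.60 − 11.83 = 3.77 percentage points

3.8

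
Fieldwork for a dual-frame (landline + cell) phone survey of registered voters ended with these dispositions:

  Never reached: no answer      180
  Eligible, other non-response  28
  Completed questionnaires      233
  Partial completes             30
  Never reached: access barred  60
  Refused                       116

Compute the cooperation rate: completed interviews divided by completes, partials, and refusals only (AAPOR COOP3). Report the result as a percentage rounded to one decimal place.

61.5%

Non-contacts = 180 + 60 = 240
Num = 233
Denom = 233 + 30 + 116 = 379
COOP3 = 233 / 379 = 0.6148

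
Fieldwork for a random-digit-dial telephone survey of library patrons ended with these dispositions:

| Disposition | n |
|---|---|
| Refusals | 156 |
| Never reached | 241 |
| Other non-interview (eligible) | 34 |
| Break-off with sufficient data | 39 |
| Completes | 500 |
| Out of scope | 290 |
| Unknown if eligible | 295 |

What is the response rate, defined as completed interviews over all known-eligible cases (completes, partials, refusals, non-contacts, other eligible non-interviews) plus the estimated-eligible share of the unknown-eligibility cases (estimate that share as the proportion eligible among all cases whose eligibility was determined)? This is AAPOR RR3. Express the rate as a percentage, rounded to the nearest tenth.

41.8%

Top → 500
Eligible (known) → 500 + 39 + 156 + 241 + 34 = 970
e = 970 / (970 + 290) = 970 / 1260 = 0.7698
e × U → 0.7698 × 295 = 227.09
Denom → 970 + 227.09 = 1197.09
RR3 = 500 / 1197.09 = 0.4177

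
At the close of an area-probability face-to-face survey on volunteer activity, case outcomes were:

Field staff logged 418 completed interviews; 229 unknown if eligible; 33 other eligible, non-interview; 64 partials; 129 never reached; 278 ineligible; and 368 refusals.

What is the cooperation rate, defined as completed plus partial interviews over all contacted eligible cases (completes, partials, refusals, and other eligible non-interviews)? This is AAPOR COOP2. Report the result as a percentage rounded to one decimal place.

Num: 418 + 64 = 482
Base: 418 + 64 + 368 + 33 = 883
COOP2 = 482 / 883 = 0.5459

54.6%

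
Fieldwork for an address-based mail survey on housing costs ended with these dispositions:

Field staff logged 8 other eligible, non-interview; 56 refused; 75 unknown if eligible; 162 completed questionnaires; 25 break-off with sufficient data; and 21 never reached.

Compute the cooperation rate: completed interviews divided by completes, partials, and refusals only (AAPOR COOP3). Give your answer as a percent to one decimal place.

Num = 162
Denominator = 162 + 25 + 56 = 243
COOP3 = 162 / 243 = 0.6667

66.7%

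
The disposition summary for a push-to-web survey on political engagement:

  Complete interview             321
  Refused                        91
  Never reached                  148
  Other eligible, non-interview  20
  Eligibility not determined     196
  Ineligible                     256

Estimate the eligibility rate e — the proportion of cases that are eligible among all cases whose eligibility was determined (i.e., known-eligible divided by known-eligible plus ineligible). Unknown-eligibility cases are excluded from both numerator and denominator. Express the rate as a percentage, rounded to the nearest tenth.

Known eligible: 321 + 91 + 148 + 20 = 580
e = 580 / (580 + 256) = 580 / 836 = 0.6938

69.4%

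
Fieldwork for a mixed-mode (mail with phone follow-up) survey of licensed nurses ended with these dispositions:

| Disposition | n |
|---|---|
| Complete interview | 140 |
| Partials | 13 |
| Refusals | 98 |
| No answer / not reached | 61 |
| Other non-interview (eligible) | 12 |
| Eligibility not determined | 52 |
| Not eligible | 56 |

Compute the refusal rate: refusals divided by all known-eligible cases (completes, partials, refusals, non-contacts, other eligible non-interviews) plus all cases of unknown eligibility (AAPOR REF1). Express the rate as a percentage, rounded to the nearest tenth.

26.1%

Top = 98
Denominator = 140 + 13 + 98 + 61 + 12 + 52 = 376
REF1 = 98 / 376 = 0.2606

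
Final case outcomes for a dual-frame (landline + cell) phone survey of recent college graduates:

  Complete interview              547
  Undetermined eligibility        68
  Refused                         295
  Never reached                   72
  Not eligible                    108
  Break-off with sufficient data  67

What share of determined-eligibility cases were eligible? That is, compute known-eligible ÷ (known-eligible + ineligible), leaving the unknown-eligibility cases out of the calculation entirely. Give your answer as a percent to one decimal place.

90.1%

Eligible (known): 547 + 67 + 295 + 72 = 981
e = 981 / (981 + 108) = 981 / 1089 = 0.9008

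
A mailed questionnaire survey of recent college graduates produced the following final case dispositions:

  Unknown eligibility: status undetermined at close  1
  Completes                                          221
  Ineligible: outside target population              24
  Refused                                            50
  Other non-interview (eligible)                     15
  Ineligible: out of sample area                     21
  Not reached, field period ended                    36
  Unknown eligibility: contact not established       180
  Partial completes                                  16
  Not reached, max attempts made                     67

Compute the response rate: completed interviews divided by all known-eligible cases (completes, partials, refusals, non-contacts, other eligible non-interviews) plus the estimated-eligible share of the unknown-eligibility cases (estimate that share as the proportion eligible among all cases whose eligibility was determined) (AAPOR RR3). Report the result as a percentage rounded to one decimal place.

38.9%

Never reached = 36 + 67 = 103
Unknown if eligible = 180 + 1 = 181
Out of scope = 24 + 21 = 45
Num: 221
Determined eligible: 221 + 16 + 50 + 103 + 15 = 405
e = 405 / (405 + 45) = 405 / 450 = 0.9000
e × U: 0.9000 × 181 = 162.90
Denominator: 405 + 162.90 = 567.90
RR3 = 221 / 567.90 = 0.3892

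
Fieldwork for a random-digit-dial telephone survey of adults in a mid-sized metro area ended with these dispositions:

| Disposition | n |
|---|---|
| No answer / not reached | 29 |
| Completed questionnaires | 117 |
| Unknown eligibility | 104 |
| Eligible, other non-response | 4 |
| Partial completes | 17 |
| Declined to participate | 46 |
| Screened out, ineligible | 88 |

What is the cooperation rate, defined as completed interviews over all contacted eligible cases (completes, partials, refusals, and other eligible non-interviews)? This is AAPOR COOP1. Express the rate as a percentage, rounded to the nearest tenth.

Num → 117
Denom → 117 + 17 + 46 + 4 = 184
COOP1 = 117 / 184 = 0.6359

63.6%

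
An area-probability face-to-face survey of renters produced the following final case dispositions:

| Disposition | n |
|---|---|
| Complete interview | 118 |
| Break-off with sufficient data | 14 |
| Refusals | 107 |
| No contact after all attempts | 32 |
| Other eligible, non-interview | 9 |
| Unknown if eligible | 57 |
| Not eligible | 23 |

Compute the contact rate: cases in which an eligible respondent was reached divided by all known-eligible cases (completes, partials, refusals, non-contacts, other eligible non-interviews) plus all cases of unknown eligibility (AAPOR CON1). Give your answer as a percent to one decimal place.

73.6%

Numerator → 118 + 14 + 107 + 9 = 248
Denom → 118 + 14 + 107 + 32 + 9 + 57 = 337
CON1 = 248 / 337 = 0.7359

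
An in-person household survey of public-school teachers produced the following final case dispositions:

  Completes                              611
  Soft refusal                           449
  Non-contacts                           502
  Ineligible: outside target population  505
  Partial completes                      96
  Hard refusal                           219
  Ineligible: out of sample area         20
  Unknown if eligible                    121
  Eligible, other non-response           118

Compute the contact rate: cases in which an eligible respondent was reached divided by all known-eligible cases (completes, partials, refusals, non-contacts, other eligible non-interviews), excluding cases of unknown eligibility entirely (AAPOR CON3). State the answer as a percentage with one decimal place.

Refusal or break-off = 219 + 449 = 668
Out of scope = 505 + 20 = 525
Top = 611 + 96 + 668 + 118 = 1493
Denom = 611 + 96 + 668 + 502 + 118 = 1995
CON3 = 1493 / 1995 = 0.7484

74.8%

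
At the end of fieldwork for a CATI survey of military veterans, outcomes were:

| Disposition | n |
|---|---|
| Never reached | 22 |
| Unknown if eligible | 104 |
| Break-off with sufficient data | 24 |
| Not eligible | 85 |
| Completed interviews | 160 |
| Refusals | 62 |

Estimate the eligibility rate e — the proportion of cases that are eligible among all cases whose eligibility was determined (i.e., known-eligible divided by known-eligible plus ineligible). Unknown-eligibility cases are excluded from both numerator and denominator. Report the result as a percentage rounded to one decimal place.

75.9%

Determined eligible = 160 + 24 + 62 + 22 = 268
e = 268 / (268 + 85) = 268 / 353 = 0.7592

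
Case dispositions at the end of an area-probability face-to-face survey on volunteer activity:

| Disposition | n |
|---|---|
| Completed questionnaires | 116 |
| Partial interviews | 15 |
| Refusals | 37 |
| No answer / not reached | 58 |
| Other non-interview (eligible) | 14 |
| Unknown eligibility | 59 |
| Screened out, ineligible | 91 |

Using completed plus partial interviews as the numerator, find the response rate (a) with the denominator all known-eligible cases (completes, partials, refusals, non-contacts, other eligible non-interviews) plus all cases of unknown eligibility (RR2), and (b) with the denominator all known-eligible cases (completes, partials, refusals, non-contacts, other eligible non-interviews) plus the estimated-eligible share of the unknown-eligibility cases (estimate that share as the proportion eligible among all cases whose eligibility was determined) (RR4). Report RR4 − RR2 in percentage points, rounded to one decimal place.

Numerator = 116 + 15 = 131
Denom = 116 + 15 + 37 + 58 + 14 + 59 = 299
RR2 = 131 / 299 = 0.4381
Eligible (known) = 116 + 15 + 37 + 58 + 14 = 240
e = 240 / (240 + 91) = 240 / 331 = 0.7251
Estimated eligible among unknowns = 0.7251 × 59 = 42.78
Denom = 240 + 42.78 = 282.78
RR4 = 131 / 282.78 = 0.4633
Difference = 46.33 − 43.81 = 2.52 percentage points

2.5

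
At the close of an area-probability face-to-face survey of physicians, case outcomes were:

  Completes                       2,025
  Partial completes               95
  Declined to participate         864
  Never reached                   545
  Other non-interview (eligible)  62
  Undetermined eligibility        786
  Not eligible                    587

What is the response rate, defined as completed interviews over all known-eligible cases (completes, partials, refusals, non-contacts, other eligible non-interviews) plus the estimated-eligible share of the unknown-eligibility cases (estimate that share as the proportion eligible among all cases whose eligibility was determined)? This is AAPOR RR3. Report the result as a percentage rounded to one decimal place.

Num → 2025
Known eligible → 2025 + 95 + 864 + 545 + 62 = 3591
e = 3591 / (3591 + 587) = 3591 / 4178 = 0.8595
e × U → 0.8595 × 786 = 675.57
Denominator → 3591 + 675.57 = 4266.57
RR3 = 2025 / 4266.57 = 0.4746

47.5%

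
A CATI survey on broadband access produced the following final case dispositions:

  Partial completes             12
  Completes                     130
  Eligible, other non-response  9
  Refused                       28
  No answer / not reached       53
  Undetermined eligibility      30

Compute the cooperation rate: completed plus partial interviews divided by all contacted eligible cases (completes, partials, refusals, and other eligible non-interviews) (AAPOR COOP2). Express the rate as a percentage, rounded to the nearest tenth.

Numerator → 130 + 12 = 142
Base → 130 + 12 + 28 + 9 = 179
COOP2 = 142 / 179 = 0.7933

79.3%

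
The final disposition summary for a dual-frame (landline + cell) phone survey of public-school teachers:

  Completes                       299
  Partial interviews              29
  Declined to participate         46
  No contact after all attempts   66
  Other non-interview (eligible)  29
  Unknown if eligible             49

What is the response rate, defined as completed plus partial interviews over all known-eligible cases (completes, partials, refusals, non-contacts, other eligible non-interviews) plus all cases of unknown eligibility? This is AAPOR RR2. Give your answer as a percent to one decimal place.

Num = 299 + 29 = 328
Denominator = 299 + 29 + 46 + 66 + 29 + 49 = 518
RR2 = 328 / 518 = 0.6332

63.3%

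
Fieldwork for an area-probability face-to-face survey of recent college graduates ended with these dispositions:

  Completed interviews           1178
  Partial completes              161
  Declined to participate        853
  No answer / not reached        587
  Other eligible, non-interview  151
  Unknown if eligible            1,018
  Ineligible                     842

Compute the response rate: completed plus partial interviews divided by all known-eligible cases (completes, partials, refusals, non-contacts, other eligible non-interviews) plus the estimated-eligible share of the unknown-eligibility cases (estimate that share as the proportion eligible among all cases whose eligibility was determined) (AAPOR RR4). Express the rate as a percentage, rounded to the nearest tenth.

36.0%

Top: 1178 + 161 = 1339
Determined eligible: 1178 + 161 + 853 + 587 + 151 = 2930
e = 2930 / (2930 + 842) = 2930 / 3772 = 0.7768
e × U: 0.7768 × 1018 = 790.78
Base: 2930 + 790.78 = 3720.78
RR4 = 1339 / 3720.78 = 0.3599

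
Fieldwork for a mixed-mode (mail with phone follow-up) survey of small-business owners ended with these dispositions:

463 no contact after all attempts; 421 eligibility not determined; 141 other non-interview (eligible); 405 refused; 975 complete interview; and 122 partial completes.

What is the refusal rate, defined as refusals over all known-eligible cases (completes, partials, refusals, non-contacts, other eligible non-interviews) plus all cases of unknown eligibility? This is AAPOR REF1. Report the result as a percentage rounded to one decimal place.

Num → 405
Base → 975 + 122 + 405 + 463 + 141 + 421 = 2527
REF1 = 405 / 2527 = 0.1603

16.0%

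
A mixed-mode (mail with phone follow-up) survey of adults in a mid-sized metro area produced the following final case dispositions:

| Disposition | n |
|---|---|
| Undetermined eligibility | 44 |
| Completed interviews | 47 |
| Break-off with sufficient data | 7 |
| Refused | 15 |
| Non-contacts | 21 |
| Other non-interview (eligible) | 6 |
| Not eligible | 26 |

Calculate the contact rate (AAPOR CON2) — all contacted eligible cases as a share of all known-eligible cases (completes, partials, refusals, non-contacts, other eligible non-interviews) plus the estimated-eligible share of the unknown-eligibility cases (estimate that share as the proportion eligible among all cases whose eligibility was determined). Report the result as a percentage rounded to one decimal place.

Numerator: 47 + 7 + 15 + 6 = 75
Eligible (known): 47 + 7 + 15 + 21 + 6 = 96
e = 96 / (96 + 26) = 96 / 122 = 0.7869
Eligible share of unknowns: 0.7869 × 44 = 34.62
Denominator: 96 + 34.62 = 130.62
CON2 = 75 / 130.62 = 0.5742

57.4%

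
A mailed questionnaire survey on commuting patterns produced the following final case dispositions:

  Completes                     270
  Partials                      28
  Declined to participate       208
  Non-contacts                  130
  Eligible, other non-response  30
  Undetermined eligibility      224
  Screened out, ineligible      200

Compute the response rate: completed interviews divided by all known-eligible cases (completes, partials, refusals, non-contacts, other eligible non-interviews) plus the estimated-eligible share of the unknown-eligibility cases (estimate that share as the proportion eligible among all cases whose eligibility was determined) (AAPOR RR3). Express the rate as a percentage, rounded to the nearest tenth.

32.2%

Top: 270
Eligible (known): 270 + 28 + 208 + 130 + 30 = 666
e = 666 / (666 + 200) = 666 / 866 = 0.7691
Eligible share of unknowns: 0.7691 × 224 = 172.28
Base: 666 + 172.28 = 838.28
RR3 = 270 / 838.28 = 0.3221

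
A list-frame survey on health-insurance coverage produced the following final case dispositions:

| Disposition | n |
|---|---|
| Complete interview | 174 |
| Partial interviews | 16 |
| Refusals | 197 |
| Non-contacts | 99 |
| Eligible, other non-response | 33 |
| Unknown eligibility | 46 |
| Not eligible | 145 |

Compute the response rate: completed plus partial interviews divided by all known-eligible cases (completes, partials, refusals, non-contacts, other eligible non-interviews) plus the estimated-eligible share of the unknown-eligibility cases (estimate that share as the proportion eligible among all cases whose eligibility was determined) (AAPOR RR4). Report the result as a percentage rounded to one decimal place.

34.2%

Num → 174 + 16 = 190
Known eligible → 174 + 16 + 197 + 99 + 33 = 519
e = 519 / (519 + 145) = 519 / 664 = 0.7816
Estimated eligible among unknowns → 0.7816 × 46 = 35.95
Denominator → 519 + 35.95 = 554.95
RR4 = 190 / 554.95 = 0.3424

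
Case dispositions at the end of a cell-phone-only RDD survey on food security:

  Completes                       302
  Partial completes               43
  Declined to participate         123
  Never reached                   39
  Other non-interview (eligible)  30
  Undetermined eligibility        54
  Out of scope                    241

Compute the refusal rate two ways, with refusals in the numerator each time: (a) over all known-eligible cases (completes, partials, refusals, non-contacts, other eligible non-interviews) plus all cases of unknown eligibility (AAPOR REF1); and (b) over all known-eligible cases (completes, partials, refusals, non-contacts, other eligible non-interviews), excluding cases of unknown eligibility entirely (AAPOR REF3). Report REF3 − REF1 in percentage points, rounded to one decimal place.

Numerator → 123
Denom → 302 + 43 + 123 + 39 + 30 + 54 = 591
REF1 = 123 / 591 = 0.2081
Denom → 302 + 43 + 123 + 39 + 30 = 537
REF3 = 123 / 537 = 0.2291
Difference = 22.91 − 20.81 = 2.10 percentage points

2.1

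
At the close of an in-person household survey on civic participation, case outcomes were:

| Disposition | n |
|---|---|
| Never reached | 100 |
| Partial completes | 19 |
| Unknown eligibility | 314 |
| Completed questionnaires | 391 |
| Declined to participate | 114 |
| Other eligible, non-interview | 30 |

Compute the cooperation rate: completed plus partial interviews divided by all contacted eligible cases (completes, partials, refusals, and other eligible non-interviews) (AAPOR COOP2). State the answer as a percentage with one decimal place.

74.0%

Num = 391 + 19 = 410
Denom = 391 + 19 + 114 + 30 = 554
COOP2 = 410 / 554 = 0.7401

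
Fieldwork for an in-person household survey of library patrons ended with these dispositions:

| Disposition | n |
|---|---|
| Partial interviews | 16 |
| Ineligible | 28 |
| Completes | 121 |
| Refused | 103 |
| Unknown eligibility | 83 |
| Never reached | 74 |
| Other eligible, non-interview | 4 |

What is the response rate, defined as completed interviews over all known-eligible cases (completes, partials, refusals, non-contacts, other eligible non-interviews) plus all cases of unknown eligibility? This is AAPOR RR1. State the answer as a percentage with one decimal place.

30.2%

Top = 121
Denom = 121 + 16 + 103 + 74 + 4 + 83 = 401
RR1 = 121 / 401 = 0.3017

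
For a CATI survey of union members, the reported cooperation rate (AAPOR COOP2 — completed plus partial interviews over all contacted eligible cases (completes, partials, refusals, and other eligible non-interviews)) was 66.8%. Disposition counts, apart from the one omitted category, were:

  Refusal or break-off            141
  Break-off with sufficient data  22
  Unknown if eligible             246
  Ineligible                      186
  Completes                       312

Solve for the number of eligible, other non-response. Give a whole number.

Top → 312 + 22 = 334
COOP2 = 334 / D = 0.668
D = 334 / 0.668 = 500.0
Remaining denominator categories sum to 475
eligible, other non-response = 500.0 − 475 ≈ 25

25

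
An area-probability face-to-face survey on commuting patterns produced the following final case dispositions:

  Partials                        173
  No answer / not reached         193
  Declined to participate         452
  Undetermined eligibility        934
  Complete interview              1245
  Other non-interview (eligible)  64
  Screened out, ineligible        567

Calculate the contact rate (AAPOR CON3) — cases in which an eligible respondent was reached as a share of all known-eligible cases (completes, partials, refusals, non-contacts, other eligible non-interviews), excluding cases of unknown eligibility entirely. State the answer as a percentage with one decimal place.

90.9%

Top: 1245 + 173 + 452 + 64 = 1934
Denominator: 1245 + 173 + 452 + 193 + 64 = 2127
CON3 = 1934 / 2127 = 0.9093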